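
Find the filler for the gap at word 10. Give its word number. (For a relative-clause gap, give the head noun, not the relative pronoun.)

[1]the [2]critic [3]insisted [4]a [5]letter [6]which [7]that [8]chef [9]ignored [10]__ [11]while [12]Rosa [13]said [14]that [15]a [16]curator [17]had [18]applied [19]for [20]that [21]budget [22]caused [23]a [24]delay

The gap at 10 is the object of "ignored", inside a relative clause.
The relative pronoun is "which" (word 6); it is bound by the head noun immediately before it.
Its filler is the head noun "letter", at word 5.

5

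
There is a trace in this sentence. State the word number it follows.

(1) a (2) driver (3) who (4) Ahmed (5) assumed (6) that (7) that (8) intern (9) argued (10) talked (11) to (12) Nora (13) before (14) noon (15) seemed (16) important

The displaced element is "a driver" (word 2).
It is linked across 2 clause boundaries (that → Ø).
It functions as the subject of "talked", so the gap sits immediately after word 9 ("argued").
Base order: Ahmed assumed that that intern argued that a driver talked to Nora before noon.

9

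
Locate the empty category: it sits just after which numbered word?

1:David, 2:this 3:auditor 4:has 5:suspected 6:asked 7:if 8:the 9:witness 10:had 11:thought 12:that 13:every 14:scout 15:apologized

The displaced element is "David" (word 1).
It is linked across 1 clause boundary (Ø).
It functions as the subject of "asked", so the gap sits immediately after word 5 ("suspected").
Base order: This auditor has suspected that David asked if the witness had thought that every scout apologized.

5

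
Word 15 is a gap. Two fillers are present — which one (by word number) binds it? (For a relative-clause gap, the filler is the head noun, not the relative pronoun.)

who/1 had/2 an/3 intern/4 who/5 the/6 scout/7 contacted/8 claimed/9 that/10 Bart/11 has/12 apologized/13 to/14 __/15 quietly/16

1

The marked gap is the object of the preposition "to" of "apologized".
Its filler is the fronted wh-phrase "who", at word 1.
(The other dependency links word 4 to a gap after word 8.)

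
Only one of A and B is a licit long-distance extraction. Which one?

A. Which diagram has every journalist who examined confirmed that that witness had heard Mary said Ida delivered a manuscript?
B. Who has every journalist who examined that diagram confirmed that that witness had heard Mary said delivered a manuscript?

B

In A, the wh-phrase is extracted from inside a complex-NP island (relative clause) (introduced by "who"), which blocks movement.
In B, the extraction path crosses only that-complement boundaries, which are transparent.
So B is grammatical.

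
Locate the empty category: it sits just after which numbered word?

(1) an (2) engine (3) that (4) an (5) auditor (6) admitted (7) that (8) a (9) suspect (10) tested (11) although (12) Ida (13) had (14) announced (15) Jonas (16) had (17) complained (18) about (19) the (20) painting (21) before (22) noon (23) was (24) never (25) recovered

The displaced element is "an engine" (word 2).
It is linked across 1 clause boundary (that).
It functions as the direct object of "tested", so the gap sits immediately after word 10 ("tested").
Base order: An auditor admitted that a suspect tested an engine although Ida had announced Jonas had complained about the painting before noon.

10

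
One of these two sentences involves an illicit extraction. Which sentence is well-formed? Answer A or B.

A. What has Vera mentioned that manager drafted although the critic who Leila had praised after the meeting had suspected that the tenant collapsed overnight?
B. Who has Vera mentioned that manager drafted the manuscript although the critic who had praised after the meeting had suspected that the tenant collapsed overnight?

A

In B, the wh-phrase is extracted from inside an adjunct island (introduced by "although"), which blocks movement.
In A, the extraction path crosses only that-complement boundaries, which are transparent.
So A is grammatical.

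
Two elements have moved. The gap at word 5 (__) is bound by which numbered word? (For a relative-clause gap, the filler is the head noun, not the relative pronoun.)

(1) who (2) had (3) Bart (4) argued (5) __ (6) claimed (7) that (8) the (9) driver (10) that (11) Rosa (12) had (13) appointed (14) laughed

The marked gap is the subject of "claimed".
Its filler is the fronted wh-phrase "who", at word 1.
(The other dependency links word 9 to a gap after word 13.)

1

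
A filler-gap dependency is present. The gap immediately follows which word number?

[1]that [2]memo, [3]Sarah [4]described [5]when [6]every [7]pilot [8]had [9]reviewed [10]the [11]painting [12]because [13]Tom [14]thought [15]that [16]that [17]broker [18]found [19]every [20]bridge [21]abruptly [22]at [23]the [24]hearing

The displaced element is "that memo" (word 2).
It functions as the direct object of "described", so the gap sits immediately after word 4 ("described").
Base order: Sarah described that memo when every pilot had reviewed the painting because Tom thought that that broker found every bridge abruptly at the hearing.

4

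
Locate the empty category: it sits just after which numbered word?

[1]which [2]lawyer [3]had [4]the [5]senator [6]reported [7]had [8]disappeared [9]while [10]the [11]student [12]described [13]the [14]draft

6

The displaced element is "which lawyer" (word 2).
It is linked across 1 clause boundary (Ø).
It functions as the subject of "disappeared", so the gap sits immediately after word 6 ("reported").
Base order: The senator had reported that which lawyer had disappeared while the student described the draft.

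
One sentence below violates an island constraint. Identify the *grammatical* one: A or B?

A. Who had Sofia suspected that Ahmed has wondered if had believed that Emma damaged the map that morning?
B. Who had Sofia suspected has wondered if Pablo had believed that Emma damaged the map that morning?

In A, the wh-phrase is extracted from inside a wh-island (introduced by "if"), which blocks movement.
In B, the extraction path crosses only that-complement boundaries, which are transparent.
So B is grammatical.

B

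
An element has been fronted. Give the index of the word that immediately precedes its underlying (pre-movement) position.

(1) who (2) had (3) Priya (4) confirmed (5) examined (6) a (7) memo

The displaced element is "who" (word 1).
It is linked across 1 clause boundary (Ø).
It functions as the subject of "examined", so the gap sits immediately after word 4 ("confirmed").
Base order: Priya had confirmed that who examined a memo.

4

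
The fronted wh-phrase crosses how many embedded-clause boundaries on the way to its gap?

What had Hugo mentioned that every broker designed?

"what" is extracted from the object of "designed".
Boundaries crossed, outermost first: [that] — 1 in total.

1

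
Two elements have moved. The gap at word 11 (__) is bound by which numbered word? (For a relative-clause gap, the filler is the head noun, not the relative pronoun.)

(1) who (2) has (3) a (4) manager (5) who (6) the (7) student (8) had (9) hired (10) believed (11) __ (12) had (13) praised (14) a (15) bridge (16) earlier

The marked gap is the subject of "praised".
Its filler is the fronted wh-phrase "who", at word 1.
(The other dependency links word 4 to a gap after word 9.)

1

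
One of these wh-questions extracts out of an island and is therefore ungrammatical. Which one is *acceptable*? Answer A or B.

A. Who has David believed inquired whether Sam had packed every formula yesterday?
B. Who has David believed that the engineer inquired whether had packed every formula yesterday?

A

In B, the wh-phrase is extracted from inside a wh-island (introduced by "whether"), which blocks movement.
In A, the extraction path crosses only that-complement boundaries, which are transparent.
So A is grammatical.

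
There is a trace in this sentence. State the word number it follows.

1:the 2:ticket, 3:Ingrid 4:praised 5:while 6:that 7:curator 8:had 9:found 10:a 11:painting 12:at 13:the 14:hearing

The displaced element is "the ticket" (word 2).
It functions as the direct object of "praised", so the gap sits immediately after word 4 ("praised").
Base order: Ingrid praised the ticket while that curator had found a painting at the hearing.

4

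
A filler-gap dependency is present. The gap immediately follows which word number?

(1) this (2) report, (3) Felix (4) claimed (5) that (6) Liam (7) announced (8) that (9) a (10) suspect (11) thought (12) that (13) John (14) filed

14

The displaced element is "this report" (word 2).
It is linked across 3 clause boundaries (that → that → that).
It functions as the direct object of "filed", so the gap sits immediately after word 14 ("filed").
Base order: Felix claimed that Liam announced that a suspect thought that John filed this report.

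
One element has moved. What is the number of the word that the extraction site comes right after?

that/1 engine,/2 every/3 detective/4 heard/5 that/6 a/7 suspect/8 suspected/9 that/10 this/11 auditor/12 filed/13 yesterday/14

The displaced element is "that engine" (word 2).
It is linked across 2 clause boundaries (that → that).
It functions as the direct object of "filed", so the gap sits immediately after word 13 ("filed").
Base order: Every detective heard that a suspect suspected that this auditor filed that engine yesterday.

13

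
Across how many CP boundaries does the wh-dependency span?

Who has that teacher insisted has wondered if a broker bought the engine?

"who" is extracted from the subject of "wondered".
Boundaries crossed, outermost first: [Ø] — 1 in total.

1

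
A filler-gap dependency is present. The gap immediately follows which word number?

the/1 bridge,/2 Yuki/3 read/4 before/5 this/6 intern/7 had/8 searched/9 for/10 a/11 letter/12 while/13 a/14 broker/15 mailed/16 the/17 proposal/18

The displaced element is "the bridge" (word 2).
It functions as the direct object of "read", so the gap sits immediately after word 4 ("read").
Base order: Yuki read the bridge before this intern had searched for a letter while a broker mailed the proposal.

4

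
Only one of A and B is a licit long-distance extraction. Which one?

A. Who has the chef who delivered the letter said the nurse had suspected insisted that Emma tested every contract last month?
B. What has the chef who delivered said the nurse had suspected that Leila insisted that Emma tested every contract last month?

A

In B, the wh-phrase is extracted from inside a complex-NP island (relative clause) (introduced by "who"), which blocks movement.
In A, the extraction path crosses only that-complement boundaries, which are transparent.
So A is grammatical.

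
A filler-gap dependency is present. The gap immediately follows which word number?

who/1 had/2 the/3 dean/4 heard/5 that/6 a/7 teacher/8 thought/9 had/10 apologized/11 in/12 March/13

9

The displaced element is "who" (word 1).
It is linked across 2 clause boundaries (that → Ø).
It functions as the subject of "apologized", so the gap sits immediately after word 9 ("thought").
Base order: The dean had heard that a teacher thought that who had apologized in March.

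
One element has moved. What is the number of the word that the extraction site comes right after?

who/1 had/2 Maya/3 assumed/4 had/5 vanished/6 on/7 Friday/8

4

The displaced element is "who" (word 1).
It is linked across 1 clause boundary (Ø).
It functions as the subject of "vanished", so the gap sits immediately after word 4 ("assumed").
Base order: Maya had assumed who had vanished on Friday.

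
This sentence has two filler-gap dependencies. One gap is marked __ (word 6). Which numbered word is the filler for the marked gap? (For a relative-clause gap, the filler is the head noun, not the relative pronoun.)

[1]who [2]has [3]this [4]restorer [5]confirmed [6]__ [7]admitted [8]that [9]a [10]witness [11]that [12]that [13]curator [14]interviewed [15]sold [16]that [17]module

1

The marked gap is the subject of "admitted".
Its filler is the fronted wh-phrase "who", at word 1.
(The other dependency links word 10 to a gap after word 14.)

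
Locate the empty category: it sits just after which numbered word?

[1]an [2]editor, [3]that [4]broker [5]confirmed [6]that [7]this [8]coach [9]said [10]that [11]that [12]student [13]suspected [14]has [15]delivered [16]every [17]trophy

13

The displaced element is "an editor" (word 2).
It is linked across 3 clause boundaries (that → that → Ø).
It functions as the subject of "delivered", so the gap sits immediately after word 13 ("suspected").
Base order: That broker confirmed that this coach said that that student suspected an editor has delivered every trophy.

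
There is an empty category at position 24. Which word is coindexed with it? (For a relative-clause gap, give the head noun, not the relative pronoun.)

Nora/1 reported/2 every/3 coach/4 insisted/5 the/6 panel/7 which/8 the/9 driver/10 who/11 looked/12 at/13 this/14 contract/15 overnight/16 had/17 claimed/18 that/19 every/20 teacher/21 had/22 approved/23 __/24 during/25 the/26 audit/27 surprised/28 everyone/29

The gap at 24 is the object of "approved", inside a relative clause.
The relative pronoun is "which" (word 8); it is bound by the head noun immediately before it.
Its filler is the head noun "panel", at word 7.

7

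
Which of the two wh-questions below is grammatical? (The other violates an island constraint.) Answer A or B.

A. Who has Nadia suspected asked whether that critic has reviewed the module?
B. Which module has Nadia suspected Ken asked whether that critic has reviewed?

In B, the wh-phrase is extracted from inside a wh-island (introduced by "whether"), which blocks movement.
In A, the extraction path crosses only that-complement boundaries, which are transparent.
So A is grammatical.

A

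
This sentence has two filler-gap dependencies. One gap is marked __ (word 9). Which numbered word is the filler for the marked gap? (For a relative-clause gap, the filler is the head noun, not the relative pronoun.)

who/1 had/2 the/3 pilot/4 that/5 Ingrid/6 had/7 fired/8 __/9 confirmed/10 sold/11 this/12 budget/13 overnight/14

4

The marked gap is inside the relative clause, the direct object of "fired".
Its filler is the head noun "pilot" (via "that"), at word 4.
(The other dependency links word 1 to a gap after word 10.)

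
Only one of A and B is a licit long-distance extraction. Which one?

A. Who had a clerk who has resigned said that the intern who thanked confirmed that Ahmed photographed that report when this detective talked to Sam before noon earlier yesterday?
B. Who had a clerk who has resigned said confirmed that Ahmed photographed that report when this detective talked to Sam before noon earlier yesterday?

In A, the wh-phrase is extracted from inside a complex-NP island (relative clause) (introduced by "who"), which blocks movement.
In B, the extraction path crosses only that-complement boundaries, which are transparent.
So B is grammatical.

B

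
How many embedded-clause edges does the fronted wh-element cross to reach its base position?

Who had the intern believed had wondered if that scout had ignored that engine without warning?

"who" is extracted from the subject of "wondered".
Boundaries crossed, outermost first: [Ø] — 1 in total.

1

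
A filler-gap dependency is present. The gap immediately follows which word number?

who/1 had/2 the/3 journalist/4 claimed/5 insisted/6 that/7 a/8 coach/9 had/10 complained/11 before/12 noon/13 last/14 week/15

5

The displaced element is "who" (word 1).
It is linked across 1 clause boundary (Ø).
It functions as the subject of "insisted", so the gap sits immediately after word 5 ("claimed").
Base order: The journalist had claimed who insisted that a coach had complained before noon last week.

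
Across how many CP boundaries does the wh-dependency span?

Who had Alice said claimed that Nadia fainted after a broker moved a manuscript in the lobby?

"who" is extracted from the subject of "claimed".
Boundaries crossed, outermost first: [Ø] — 1 in total.

1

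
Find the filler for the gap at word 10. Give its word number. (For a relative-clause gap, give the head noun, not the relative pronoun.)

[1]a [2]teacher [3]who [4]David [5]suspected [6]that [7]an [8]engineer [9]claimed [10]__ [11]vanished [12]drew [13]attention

The gap at 10 is the subject of "vanished", inside a relative clause.
The relative pronoun is "who" (word 3); it is bound by the head noun immediately before it.
Its filler is the head noun "teacher", at word 2.

2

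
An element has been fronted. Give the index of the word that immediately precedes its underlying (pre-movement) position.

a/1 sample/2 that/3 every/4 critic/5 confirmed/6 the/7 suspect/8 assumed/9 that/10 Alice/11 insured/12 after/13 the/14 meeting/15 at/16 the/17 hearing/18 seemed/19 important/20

12

The displaced element is "a sample" (word 2).
It is linked across 2 clause boundaries (Ø → that).
It functions as the direct object of "insured", so the gap sits immediately after word 12 ("insured").
Base order: Every critic confirmed the suspect assumed that Alice insured a sample after the meeting at the hearing.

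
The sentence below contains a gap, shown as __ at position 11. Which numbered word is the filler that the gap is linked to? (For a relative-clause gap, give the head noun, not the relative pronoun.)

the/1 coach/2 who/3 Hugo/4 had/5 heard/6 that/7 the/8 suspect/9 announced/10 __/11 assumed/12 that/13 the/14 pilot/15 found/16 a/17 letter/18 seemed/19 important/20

2

The gap at 11 is the subject of "assumed", inside a relative clause.
The relative pronoun is "who" (word 3); it is bound by the head noun immediately before it.
Its filler is the head noun "coach", at word 2.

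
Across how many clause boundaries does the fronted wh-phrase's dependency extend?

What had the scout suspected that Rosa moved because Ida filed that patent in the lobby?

"what" is extracted from the object of "moved".
Boundaries crossed, outermost first: [that] — 1 in total.

1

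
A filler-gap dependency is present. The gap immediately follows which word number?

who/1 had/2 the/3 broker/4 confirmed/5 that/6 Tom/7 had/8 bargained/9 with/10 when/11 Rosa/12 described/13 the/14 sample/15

10

The displaced element is "who" (word 1).
It is linked across 1 clause boundary (that).
It functions as the object of the preposition "with" of "bargained", so the gap sits immediately after word 10 ("with").
Base order: The broker had confirmed that Tom had bargained with who when Rosa described the sample.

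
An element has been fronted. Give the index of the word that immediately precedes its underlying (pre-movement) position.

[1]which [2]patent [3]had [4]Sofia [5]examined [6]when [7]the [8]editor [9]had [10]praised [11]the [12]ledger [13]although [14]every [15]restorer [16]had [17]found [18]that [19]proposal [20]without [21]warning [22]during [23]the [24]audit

The displaced element is "which patent" (word 2).
It functions as the direct object of "examined", so the gap sits immediately after word 5 ("examined").
Base order: Sofia had examined which patent when the editor had praised the ledger although every restorer had found that proposal without warning during the audit.

5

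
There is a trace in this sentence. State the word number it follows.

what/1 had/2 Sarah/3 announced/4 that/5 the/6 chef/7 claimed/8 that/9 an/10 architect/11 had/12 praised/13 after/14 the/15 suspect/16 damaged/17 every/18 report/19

The displaced element is "what" (word 1).
It is linked across 2 clause boundaries (that → that).
It functions as the direct object of "praised", so the gap sits immediately after word 13 ("praised").
Base order: Sarah had announced that the chef claimed that an architect had praised what after the suspect damaged every report.

13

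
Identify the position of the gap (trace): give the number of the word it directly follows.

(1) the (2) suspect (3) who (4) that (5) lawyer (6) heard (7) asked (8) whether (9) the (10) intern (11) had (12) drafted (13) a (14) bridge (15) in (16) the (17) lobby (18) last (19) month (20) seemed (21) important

The displaced element is "the suspect" (word 2).
It is linked across 1 clause boundary (Ø).
It functions as the subject of "asked", so the gap sits immediately after word 6 ("heard").
Base order: That lawyer heard that the suspect asked whether the intern had drafted a bridge in the lobby last month.

6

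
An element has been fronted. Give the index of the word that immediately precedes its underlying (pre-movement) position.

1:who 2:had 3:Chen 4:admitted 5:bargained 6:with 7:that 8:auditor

4

The displaced element is "who" (word 1).
It is linked across 1 clause boundary (Ø).
It functions as the subject of "bargained", so the gap sits immediately after word 4 ("admitted").
Base order: Chen had admitted that who bargained with that auditor.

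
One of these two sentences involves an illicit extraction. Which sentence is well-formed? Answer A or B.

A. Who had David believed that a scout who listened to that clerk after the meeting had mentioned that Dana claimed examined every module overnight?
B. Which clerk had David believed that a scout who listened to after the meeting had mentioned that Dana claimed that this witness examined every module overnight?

A

In B, the wh-phrase is extracted from inside a complex-NP island (relative clause) (introduced by "who"), which blocks movement.
In A, the extraction path crosses only that-complement boundaries, which are transparent.
So A is grammatical.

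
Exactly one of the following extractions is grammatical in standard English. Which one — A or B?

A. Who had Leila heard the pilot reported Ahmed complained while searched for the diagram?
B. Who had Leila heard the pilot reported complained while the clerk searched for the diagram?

In A, the wh-phrase is extracted from inside an adjunct island (introduced by "while"), which blocks movement.
In B, the extraction path crosses only that-complement boundaries, which are transparent.
So B is grammatical.

B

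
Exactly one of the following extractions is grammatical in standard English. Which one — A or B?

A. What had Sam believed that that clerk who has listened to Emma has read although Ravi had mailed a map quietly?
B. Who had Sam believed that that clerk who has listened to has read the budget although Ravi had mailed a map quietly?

In B, the wh-phrase is extracted from inside a complex-NP island (relative clause) (introduced by "who"), which blocks movement.
In A, the extraction path crosses only that-complement boundaries, which are transparent.
So A is grammatical.

A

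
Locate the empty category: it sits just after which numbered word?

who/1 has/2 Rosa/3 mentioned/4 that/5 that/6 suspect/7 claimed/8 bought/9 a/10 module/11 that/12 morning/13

8

The displaced element is "who" (word 1).
It is linked across 2 clause boundaries (that → Ø).
It functions as the subject of "bought", so the gap sits immediately after word 8 ("claimed").
Base order: Rosa has mentioned that that suspect claimed that who bought a module that morning.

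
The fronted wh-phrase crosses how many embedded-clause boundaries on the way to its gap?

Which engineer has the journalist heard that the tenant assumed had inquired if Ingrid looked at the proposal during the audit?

"which engineer" is extracted from the subject of "inquired".
Boundaries crossed, outermost first: [that], [Ø] — 2 in total.

2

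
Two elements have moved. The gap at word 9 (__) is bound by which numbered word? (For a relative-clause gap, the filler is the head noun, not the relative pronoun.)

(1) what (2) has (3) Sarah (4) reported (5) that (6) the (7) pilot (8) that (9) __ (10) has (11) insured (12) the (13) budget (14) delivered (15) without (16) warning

7

The marked gap is inside the relative clause, the subject of "insured".
Its filler is the head noun "pilot" (via "that"), at word 7.
(The other dependency links word 1 to a gap after word 14.)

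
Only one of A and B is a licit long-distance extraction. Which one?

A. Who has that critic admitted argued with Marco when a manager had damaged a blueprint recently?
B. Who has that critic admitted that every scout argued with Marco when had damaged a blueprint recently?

In B, the wh-phrase is extracted from inside an adjunct island (introduced by "when"), which blocks movement.
In A, the extraction path crosses only that-complement boundaries, which are transparent.
So A is grammatical.

A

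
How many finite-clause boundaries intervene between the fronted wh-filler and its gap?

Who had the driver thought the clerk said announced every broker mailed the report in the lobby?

"who" is extracted from the subject of "announced".
Boundaries crossed, outermost first: [Ø], [Ø] — 2 in total.

2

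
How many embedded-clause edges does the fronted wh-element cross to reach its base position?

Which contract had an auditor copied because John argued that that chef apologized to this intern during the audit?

"which contract" originates inside the matrix clause — no clause boundary is crossed.

0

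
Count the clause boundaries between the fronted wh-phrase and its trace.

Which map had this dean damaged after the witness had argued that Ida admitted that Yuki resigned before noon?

"which map" originates inside the matrix clause — no clause boundary is crossed.

0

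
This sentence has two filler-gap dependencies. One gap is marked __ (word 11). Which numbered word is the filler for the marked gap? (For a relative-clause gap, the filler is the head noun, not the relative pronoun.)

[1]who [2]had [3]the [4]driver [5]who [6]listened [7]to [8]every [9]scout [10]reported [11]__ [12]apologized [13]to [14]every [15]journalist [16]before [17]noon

1

The marked gap is the subject of "apologized".
Its filler is the fronted wh-phrase "who", at word 1.
(The other dependency links word 4 to a gap after word 5.)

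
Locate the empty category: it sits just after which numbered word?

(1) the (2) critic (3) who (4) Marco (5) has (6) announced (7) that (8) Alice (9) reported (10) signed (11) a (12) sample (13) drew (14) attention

The displaced element is "the critic" (word 2).
It is linked across 2 clause boundaries (that → Ø).
It functions as the subject of "signed", so the gap sits immediately after word 9 ("reported").
Base order: Marco has announced that Alice reported the critic signed a sample.

9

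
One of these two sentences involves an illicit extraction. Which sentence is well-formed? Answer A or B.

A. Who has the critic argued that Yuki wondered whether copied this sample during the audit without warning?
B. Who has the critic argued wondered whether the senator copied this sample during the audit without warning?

B

In A, the wh-phrase is extracted from inside a wh-island (introduced by "whether"), which blocks movement.
In B, the extraction path crosses only that-complement boundaries, which are transparent.
So B is grammatical.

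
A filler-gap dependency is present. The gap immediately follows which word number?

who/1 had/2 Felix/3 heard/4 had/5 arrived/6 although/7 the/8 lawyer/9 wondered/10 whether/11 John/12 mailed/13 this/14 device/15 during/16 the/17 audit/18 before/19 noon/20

The displaced element is "who" (word 1).
It is linked across 1 clause boundary (Ø).
It functions as the subject of "arrived", so the gap sits immediately after word 4 ("heard").
Base order: Felix had heard that who had arrived although the lawyer wondered whether John mailed this device during the audit before noon.

4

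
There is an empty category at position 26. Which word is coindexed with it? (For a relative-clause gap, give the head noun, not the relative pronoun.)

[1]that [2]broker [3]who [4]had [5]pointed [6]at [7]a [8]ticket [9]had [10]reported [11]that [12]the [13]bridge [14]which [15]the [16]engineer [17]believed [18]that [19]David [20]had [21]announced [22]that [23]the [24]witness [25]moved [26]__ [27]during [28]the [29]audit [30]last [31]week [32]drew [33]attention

The gap at 26 is the object of "moved", inside a relative clause.
The relative pronoun is "which" (word 14); it is bound by the head noun immediately before it.
Its filler is the head noun "bridge", at word 13.

13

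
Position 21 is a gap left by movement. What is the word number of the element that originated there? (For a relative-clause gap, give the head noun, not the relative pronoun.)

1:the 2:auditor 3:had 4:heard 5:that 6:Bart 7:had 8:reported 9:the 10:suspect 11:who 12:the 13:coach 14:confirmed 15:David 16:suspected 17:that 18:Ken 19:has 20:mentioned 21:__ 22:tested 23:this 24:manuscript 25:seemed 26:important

The gap at 21 is the subject of "tested", inside a relative clause.
The relative pronoun is "who" (word 11); it is bound by the head noun immediately before it.
Its filler is the head noun "suspect", at word 10.

10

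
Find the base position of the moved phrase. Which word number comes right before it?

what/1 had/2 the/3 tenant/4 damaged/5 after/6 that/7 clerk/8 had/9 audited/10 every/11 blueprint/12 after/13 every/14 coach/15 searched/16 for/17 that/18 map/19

5

The displaced element is "what" (word 1).
It functions as the direct object of "damaged", so the gap sits immediately after word 5 ("damaged").
Base order: The tenant had damaged what after that clerk had audited every blueprint after every coach searched for that map.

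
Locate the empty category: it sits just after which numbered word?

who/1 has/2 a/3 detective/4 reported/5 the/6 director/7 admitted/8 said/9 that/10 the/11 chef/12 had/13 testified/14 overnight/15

8

The displaced element is "who" (word 1).
It is linked across 2 clause boundaries (Ø → Ø).
It functions as the subject of "said", so the gap sits immediately after word 8 ("admitted").
Base order: A detective has reported the director admitted who said that the chef had testified overnight.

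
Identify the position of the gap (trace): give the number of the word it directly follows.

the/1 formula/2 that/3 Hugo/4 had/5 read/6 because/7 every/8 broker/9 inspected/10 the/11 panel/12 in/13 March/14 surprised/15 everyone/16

6

The displaced element is "the formula" (word 2).
It functions as the direct object of "read", so the gap sits immediately after word 6 ("read").
Base order: Hugo had read the formula because every broker inspected the panel in March.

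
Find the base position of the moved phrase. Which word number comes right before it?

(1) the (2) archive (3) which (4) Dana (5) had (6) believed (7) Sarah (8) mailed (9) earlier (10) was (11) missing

8

The displaced element is "the archive" (word 2).
It is linked across 1 clause boundary (Ø).
It functions as the direct object of "mailed", so the gap sits immediately after word 8 ("mailed").
Base order: Dana had believed Sarah mailed the archive earlier.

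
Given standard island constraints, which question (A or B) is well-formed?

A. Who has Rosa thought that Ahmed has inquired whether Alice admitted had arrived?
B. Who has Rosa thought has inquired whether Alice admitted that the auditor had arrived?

In A, the wh-phrase is extracted from inside a wh-island (introduced by "whether"), which blocks movement.
In B, the extraction path crosses only that-complement boundaries, which are transparent.
So B is grammatical.

B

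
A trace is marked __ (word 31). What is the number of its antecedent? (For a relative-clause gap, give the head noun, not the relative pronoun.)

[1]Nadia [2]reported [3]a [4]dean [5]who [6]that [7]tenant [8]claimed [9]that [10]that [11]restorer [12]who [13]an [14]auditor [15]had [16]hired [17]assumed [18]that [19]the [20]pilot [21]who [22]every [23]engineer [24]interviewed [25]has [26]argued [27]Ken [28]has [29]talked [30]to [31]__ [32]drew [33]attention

The gap at 31 is the prepositional object of "talked", inside a relative clause.
The relative pronoun is "who" (word 5); it is bound by the head noun immediately before it.
Its filler is the head noun "dean", at word 4.

4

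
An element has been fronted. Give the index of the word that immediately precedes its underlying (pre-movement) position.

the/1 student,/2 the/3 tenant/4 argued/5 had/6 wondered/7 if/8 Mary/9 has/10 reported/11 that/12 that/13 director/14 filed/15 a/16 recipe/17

5

The displaced element is "the student" (word 2).
It is linked across 1 clause boundary (Ø).
It functions as the subject of "wondered", so the gap sits immediately after word 5 ("argued").
Base order: The tenant argued the student had wondered if Mary has reported that that director filed a recipe.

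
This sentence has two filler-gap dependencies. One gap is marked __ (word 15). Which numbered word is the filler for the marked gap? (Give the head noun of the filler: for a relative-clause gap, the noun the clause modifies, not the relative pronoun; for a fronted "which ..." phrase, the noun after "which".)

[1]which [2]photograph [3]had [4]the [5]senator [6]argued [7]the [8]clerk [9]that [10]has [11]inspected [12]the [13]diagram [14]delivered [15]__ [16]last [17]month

The marked gap is the direct object of "delivered".
Its filler is the fronted wh-phrase "which photograph", at word 2.
(The other dependency links word 8 to a gap after word 9.)

2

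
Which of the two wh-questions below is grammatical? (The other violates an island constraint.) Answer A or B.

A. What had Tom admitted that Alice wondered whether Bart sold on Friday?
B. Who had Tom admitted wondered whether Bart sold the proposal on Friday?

B

In A, the wh-phrase is extracted from inside a wh-island (introduced by "whether"), which blocks movement.
In B, the extraction path crosses only that-complement boundaries, which are transparent.
So B is grammatical.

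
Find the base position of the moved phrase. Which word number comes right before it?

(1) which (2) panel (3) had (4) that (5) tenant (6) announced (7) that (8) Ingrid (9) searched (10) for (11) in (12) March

10

The displaced element is "which panel" (word 2).
It is linked across 1 clause boundary (that).
It functions as the object of the preposition "for" of "searched", so the gap sits immediately after word 10 ("for").
Base order: That tenant had announced that Ingrid searched for which panel in March.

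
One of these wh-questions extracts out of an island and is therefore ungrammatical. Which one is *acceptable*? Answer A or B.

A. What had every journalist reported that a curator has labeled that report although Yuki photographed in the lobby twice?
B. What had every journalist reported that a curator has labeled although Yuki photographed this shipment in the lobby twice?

In A, the wh-phrase is extracted from inside an adjunct island (introduced by "although"), which blocks movement.
In B, the extraction path crosses only that-complement boundaries, which are transparent.
So B is grammatical.

B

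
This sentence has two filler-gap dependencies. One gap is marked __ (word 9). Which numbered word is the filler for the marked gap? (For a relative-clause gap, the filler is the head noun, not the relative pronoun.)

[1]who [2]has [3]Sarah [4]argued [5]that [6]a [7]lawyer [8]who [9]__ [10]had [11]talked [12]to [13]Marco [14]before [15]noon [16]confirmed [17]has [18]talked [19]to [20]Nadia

The marked gap is inside the relative clause, the subject of "talked".
Its filler is the head noun "lawyer" (via "who"), at word 7.
(The other dependency links word 1 to a gap after word 16.)

7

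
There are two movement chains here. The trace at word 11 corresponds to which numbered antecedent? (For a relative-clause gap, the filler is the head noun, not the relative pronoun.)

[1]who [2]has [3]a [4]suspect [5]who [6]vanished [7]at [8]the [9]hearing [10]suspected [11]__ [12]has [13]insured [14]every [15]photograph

1

The marked gap is the subject of "insured".
Its filler is the fronted wh-phrase "who", at word 1.
(The other dependency links word 4 to a gap after word 5.)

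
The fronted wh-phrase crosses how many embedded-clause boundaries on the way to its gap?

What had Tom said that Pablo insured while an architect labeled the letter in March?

"what" is extracted from the object of "insured".
Boundaries crossed, outermost first: [that] — 1 in total.

1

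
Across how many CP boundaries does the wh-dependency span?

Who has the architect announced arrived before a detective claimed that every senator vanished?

1

"who" is extracted from the subject of "arrived".
Boundaries crossed, outermost first: [Ø] — 1 in total.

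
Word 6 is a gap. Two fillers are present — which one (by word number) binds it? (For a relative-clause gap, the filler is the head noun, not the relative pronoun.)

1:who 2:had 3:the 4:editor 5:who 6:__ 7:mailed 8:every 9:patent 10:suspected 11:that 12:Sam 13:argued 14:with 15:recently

The marked gap is inside the relative clause, the subject of "mailed".
Its filler is the head noun "editor" (via "who"), at word 4.
(The other dependency links word 1 to a gap after word 14.)

4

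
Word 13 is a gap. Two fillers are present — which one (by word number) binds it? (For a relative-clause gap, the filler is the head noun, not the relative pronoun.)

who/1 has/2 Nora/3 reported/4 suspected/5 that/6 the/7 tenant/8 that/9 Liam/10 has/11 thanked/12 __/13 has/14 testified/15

The marked gap is inside the relative clause, the direct object of "thanked".
Its filler is the head noun "tenant" (via "that"), at word 8.
(The other dependency links word 1 to a gap after word 4.)

8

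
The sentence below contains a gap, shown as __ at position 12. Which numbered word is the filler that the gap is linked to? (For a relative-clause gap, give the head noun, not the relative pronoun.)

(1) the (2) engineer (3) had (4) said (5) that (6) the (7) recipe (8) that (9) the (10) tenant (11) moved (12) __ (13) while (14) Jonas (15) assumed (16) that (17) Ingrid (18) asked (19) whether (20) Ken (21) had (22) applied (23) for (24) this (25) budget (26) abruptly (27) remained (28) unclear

7

The gap at 12 is the object of "moved", inside a relative clause.
The relative pronoun is "that" (word 8); it is bound by the head noun immediately before it.
Its filler is the head noun "recipe", at word 7.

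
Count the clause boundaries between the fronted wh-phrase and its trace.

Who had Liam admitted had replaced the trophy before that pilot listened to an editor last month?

1

"who" is extracted from the subject of "replaced".
Boundaries crossed, outermost first: [Ø] — 1 in total.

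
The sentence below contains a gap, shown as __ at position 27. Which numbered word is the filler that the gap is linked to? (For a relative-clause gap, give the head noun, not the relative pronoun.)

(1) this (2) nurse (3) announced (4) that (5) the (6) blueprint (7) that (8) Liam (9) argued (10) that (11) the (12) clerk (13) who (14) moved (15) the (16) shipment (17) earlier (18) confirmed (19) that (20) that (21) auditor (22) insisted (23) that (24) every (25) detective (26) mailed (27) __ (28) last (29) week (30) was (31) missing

The gap at 27 is the object of "mailed", inside a relative clause.
The relative pronoun is "that" (word 7); it is bound by the head noun immediately before it.
Its filler is the head noun "blueprint", at word 6.

6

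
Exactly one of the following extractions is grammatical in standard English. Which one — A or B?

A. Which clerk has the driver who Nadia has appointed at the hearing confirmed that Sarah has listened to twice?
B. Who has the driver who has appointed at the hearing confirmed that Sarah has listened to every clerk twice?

In B, the wh-phrase is extracted from inside a complex-NP island (relative clause) (introduced by "who"), which blocks movement.
In A, the extraction path crosses only that-complement boundaries, which are transparent.
So A is grammatical.

A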